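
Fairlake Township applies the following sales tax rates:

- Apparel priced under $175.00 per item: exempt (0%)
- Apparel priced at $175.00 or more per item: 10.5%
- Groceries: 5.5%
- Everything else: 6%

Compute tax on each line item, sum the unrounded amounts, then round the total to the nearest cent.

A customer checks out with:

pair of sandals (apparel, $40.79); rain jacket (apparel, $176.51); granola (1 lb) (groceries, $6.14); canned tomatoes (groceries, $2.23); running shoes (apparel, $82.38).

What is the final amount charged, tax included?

Pair of sandals $40.79: apparel, under $175.00 → 0% → $0.00
Rain jacket $176.51: apparel, $175.00 or more → 10.5% → $18.53355
Granola (1 lb) $6.14: groceries → 5.5% → $0.3377
Canned tomatoes $2.23: groceries → 5.5% → $0.12265
Running shoes $82.38: apparel, under $175.00 → 0% → $0.00
Subtotal = $308.05; unrounded tax = $18.9939 → $18.99; total due = $327.04

$327.04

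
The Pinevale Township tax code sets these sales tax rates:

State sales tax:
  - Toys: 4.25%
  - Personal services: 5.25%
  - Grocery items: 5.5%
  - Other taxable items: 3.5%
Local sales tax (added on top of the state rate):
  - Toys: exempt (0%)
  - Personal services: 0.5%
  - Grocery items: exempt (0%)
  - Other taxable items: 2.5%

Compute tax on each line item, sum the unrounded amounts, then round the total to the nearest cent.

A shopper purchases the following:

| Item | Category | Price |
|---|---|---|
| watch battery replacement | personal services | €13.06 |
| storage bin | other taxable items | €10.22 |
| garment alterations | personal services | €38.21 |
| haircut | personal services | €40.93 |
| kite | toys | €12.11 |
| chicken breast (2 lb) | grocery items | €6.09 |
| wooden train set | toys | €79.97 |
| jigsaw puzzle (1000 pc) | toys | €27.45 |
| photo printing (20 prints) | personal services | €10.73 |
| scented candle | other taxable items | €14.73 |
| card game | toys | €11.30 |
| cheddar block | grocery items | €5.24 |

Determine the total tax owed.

€13.60

Watch battery replacement €13.06: personal services → 5.25% + 0.5% local = 5.75% → €0.75095
Storage bin €10.22: other taxable items → 3.5% + 2.5% local = 6% → €0.6132
Garment alterations €38.21: personal services → 5.25% + 0.5% local = 5.75% → €2.197075
Haircut €40.93: personal services → 5.25% + 0.5% local = 5.75% → €2.353475
Kite €12.11: toys → 4.25% + 0% local = 4.25% → €0.514675
Chicken breast (2 lb) €6.09: grocery items → 5.5% + 0% local = 5.5% → €0.33495
Wooden train set €79.97: toys → 4.25% + 0% local = 4.25% → €3.398725
Jigsaw puzzle (1000 pc) €27.45: toys → 4.25% + 0% local = 4.25% → €1.166625
Photo printing (20 prints) €10.73: personal services → 5.25% + 0.5% local = 5.75% → €0.616975
Scented candle €14.73: other taxable items → 3.5% + 2.5% local = 6% → €0.8838
Card game €11.30: toys → 4.25% + 0% local = 4.25% → €0.48025
Cheddar block €5.24: grocery items → 5.5% + 0% local = 5.5% → €0.2882
Unrounded tax sum = €13.5989 → €13.60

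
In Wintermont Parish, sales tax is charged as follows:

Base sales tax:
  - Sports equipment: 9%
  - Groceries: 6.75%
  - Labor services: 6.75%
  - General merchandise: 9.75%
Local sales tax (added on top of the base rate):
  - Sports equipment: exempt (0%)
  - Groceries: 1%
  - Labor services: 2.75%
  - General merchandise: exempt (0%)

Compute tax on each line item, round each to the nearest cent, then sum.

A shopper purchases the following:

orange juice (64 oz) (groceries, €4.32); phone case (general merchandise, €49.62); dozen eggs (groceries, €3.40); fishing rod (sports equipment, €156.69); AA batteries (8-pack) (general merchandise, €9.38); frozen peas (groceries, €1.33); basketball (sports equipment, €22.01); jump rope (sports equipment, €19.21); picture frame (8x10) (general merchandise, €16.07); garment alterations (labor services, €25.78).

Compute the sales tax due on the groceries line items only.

€0.69

Orange juice (64 oz) €4.32: groceries → 6.75% + 1% local = 7.75% → €0.33
Dozen eggs €3.40: groceries → 6.75% + 1% local = 7.75% → €0.26
Frozen peas €1.33: groceries → 6.75% + 1% local = 7.75% → €0.10
Tax on groceries = €0.33 + €0.26 + €0.10 = €0.69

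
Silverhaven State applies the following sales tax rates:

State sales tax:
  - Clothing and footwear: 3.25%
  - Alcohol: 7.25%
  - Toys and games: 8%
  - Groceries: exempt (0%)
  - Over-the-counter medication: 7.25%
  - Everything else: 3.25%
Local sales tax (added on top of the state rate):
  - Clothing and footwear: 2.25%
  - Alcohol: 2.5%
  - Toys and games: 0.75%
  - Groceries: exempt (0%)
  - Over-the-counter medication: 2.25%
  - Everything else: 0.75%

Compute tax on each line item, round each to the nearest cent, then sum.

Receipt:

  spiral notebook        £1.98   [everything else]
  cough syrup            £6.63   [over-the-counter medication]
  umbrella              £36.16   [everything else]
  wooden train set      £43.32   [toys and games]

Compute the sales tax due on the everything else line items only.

Spiral notebook £1.98: everything else → 3.25% + 0.75% local = 4% → £0.08
Umbrella £36.16: everything else → 3.25% + 0.75% local = 4% → £1.45
Tax on everything else = £0.08 + £1.45 = £1.53

£1.53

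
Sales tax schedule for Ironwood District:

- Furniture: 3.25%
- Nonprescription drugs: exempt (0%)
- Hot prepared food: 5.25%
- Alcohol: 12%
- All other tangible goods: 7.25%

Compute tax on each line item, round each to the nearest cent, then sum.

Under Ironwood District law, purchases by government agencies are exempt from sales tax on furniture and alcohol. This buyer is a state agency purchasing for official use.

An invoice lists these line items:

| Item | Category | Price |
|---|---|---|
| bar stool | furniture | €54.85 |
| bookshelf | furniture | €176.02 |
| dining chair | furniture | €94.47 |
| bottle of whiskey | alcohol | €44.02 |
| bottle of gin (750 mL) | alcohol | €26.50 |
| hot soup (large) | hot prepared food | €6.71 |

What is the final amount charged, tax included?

Bar stool €54.85: furniture, buyer-exempt → 0% → €0.00
Bookshelf €176.02: furniture, buyer-exempt → 0% → €0.00
Dining chair €94.47: furniture, buyer-exempt → 0% → €0.00
Bottle of whiskey €44.02: alcohol, buyer-exempt → 0% → €0.00
Bottle of gin (750 mL) €26.50: alcohol, buyer-exempt → 0% → €0.00
Hot soup (large) €6.71: hot prepared food → 5.25% → €0.35
Subtotal = €402.57; tax = €0.35; total due = €402.92

€402.92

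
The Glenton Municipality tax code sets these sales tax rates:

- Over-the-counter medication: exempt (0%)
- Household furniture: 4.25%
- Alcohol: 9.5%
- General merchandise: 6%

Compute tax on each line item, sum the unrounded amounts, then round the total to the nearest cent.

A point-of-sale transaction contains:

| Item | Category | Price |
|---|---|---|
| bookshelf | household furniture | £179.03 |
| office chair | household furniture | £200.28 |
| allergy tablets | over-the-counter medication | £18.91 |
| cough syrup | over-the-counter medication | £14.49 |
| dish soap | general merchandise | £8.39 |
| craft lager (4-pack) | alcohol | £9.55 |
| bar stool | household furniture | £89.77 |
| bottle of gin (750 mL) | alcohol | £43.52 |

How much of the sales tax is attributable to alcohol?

Craft lager (4-pack) £9.55: alcohol → 9.5% → £0.90725
Bottle of gin (750 mL) £43.52: alcohol → 9.5% → £4.1344
Tax on alcohol: unrounded sum = £5.04165 → £5.04

£5.04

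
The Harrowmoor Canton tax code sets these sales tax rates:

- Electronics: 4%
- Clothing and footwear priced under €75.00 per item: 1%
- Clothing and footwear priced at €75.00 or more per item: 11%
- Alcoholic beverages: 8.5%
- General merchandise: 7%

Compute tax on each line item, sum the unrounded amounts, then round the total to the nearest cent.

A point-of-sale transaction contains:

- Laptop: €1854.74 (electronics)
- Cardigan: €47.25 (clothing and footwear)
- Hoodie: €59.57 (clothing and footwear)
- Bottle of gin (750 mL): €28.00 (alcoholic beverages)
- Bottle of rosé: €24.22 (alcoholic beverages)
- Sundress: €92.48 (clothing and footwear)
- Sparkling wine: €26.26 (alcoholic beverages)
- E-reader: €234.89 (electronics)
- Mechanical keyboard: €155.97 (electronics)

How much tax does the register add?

€107.74

Laptop €1854.74: electronics → 4% → €74.1896
Cardigan €47.25: clothing and footwear, under €75.00 → 1% → €0.4725
Hoodie €59.57: clothing and footwear, under €75.00 → 1% → €0.5957
Bottle of gin (750 mL) €28.00: alcoholic beverages → 8.5% → €2.38
Bottle of rosé €24.22: alcoholic beverages → 8.5% → €2.0587
Sundress €92.48: clothing and footwear, €75.00 or more → 11% → €10.1728
Sparkling wine €26.26: alcoholic beverages → 8.5% → €2.2321
E-reader €234.89: electronics → 4% → €9.3956
Mechanical keyboard €155.97: electronics → 4% → €6.2388
Unrounded tax sum = €107.7358 → €107.74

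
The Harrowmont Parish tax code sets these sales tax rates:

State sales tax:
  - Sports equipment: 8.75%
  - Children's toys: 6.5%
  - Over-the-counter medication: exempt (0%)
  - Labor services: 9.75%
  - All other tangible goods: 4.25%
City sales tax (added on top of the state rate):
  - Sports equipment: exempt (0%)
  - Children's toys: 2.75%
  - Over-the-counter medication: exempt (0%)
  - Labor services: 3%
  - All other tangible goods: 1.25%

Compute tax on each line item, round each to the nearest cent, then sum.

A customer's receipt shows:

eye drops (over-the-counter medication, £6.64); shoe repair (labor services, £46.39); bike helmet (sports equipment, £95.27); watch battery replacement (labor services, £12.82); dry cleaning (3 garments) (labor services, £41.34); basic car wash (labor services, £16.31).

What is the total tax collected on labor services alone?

Shoe repair £46.39: labor services → 9.75% + 3% city = 12.75% → £5.91
Watch battery replacement £12.82: labor services → 9.75% + 3% city = 12.75% → £1.63
Dry cleaning (3 garments) £41.34: labor services → 9.75% + 3% city = 12.75% → £5.27
Basic car wash £16.31: labor services → 9.75% + 3% city = 12.75% → £2.08
Tax on labor services = £5.91 + £1.63 + £5.27 + £2.08 = £14.89

£14.89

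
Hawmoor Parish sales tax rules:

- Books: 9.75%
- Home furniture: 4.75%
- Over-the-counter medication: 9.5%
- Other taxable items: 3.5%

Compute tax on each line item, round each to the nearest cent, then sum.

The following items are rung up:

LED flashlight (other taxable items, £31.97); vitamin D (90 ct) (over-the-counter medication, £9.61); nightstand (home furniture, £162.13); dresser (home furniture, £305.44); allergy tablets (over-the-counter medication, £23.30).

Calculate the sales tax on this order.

£26.45

LED flashlight £31.97: other taxable items → 3.5% → £1.12
Vitamin D (90 ct) £9.61: over-the-counter medication → 9.5% → £0.91
Nightstand £162.13: home furniture → 4.75% → £7.70
Dresser £305.44: home furniture → 4.75% → £14.51
Allergy tablets £23.30: over-the-counter medication → 9.5% → £2.21
Total tax = £1.12 + £0.91 + £7.70 + £14.51 + £2.21 = £26.45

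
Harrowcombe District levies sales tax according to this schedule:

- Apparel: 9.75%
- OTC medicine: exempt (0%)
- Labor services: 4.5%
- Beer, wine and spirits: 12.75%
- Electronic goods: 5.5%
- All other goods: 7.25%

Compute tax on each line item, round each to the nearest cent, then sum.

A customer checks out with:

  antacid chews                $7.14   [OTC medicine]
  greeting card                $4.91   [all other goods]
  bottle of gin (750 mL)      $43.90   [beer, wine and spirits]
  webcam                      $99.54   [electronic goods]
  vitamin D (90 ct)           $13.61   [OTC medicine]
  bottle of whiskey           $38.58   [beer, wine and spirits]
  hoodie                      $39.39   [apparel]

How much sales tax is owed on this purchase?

Antacid chews $7.14: OTC medicine → 0% → $0.00
Greeting card $4.91: all other goods → 7.25% → $0.36
Bottle of gin (750 mL) $43.90: beer, wine and spirits → 12.75% → $5.60
Webcam $99.54: electronic goods → 5.5% → $5.47
Vitamin D (90 ct) $13.61: OTC medicine → 0% → $0.00
Bottle of whiskey $38.58: beer, wine and spirits → 12.75% → $4.92
Hoodie $39.39: apparel → 9.75% → $3.84
Total tax = $0.36 + $5.60 + $5.47 + $4.92 + $3.84 = $20.19

$20.19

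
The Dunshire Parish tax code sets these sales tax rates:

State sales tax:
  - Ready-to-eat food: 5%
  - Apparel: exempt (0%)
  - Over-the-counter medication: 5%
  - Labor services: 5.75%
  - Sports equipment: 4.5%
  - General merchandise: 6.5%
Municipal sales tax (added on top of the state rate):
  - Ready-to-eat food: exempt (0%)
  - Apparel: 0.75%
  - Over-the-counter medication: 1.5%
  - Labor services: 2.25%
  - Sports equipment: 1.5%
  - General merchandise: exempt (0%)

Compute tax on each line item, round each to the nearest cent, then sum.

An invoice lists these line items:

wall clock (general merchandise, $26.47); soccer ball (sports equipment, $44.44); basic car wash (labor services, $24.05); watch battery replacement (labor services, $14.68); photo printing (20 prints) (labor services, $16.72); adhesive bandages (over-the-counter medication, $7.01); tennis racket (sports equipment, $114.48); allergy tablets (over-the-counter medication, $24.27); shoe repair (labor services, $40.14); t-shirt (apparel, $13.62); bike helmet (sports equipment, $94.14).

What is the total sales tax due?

$26.69

Wall clock $26.47: general merchandise → 6.5% + 0% municipal = 6.5% → $1.72
Soccer ball $44.44: sports equipment → 4.5% + 1.5% municipal = 6% → $2.67
Basic car wash $24.05: labor services → 5.75% + 2.25% municipal = 8% → $1.92
Watch battery replacement $14.68: labor services → 5.75% + 2.25% municipal = 8% → $1.17
Photo printing (20 prints) $16.72: labor services → 5.75% + 2.25% municipal = 8% → $1.34
Adhesive bandages $7.01: over-the-counter medication → 5% + 1.5% municipal = 6.5% → $0.46
Tennis racket $114.48: sports equipment → 4.5% + 1.5% municipal = 6% → $6.87
Allergy tablets $24.27: over-the-counter medication → 5% + 1.5% municipal = 6.5% → $1.58
Shoe repair $40.14: labor services → 5.75% + 2.25% municipal = 8% → $3.21
T-shirt $13.62: apparel → 0% + 0.75% municipal = 0.75% → $0.10
Bike helmet $94.14: sports equipment → 4.5% + 1.5% municipal = 6% → $5.65
Total tax = $1.72 + $2.67 + $1.92 + $1.17 + $1.34 + $0.46 + $6.87 + $1.58 + $3.21 + $0.10 + $5.65 = $26.69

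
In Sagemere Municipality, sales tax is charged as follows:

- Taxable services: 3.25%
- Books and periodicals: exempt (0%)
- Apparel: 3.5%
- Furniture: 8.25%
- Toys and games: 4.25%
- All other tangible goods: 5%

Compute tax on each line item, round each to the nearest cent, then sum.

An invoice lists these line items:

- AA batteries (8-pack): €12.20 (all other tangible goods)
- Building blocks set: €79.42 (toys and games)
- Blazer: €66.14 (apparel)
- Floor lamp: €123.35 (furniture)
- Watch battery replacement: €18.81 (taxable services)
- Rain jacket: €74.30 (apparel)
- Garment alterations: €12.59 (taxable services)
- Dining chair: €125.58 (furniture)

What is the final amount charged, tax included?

AA batteries (8-pack) €12.20: all other tangible goods → 5% → €0.61
Building blocks set €79.42: toys and games → 4.25% → €3.38
Blazer €66.14: apparel → 3.5% → €2.31
Floor lamp €123.35: furniture → 8.25% → €10.18
Watch battery replacement €18.81: taxable services → 3.25% → €0.61
Rain jacket €74.30: apparel → 3.5% → €2.60
Garment alterations €12.59: taxable services → 3.25% → €0.41
Dining chair €125.58: furniture → 8.25% → €10.36
Subtotal = €512.39; tax = €30.46; total due = €542.85

€542.85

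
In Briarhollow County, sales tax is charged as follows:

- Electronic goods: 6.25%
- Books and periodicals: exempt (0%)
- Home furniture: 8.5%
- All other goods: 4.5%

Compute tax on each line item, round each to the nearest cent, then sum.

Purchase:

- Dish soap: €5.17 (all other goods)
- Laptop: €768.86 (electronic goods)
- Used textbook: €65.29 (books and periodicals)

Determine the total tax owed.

€48.28

Dish soap €5.17: all other goods → 4.5% → €0.23
Laptop €768.86: electronic goods → 6.25% → €48.05
Used textbook €65.29: books and periodicals → 0% → €0.00
Total tax = €0.23 + €48.05 = €48.28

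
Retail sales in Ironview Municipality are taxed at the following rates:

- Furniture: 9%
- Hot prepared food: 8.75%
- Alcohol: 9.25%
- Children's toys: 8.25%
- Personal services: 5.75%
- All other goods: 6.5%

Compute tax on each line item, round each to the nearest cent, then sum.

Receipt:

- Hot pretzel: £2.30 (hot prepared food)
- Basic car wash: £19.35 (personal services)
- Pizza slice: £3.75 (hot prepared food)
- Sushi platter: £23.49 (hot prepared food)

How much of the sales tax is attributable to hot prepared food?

£2.59

Hot pretzel £2.30: hot prepared food → 8.75% → £0.20
Pizza slice £3.75: hot prepared food → 8.75% → £0.33
Sushi platter £23.49: hot prepared food → 8.75% → £2.06
Tax on hot prepared food = £0.20 + £0.33 + £2.06 = £2.59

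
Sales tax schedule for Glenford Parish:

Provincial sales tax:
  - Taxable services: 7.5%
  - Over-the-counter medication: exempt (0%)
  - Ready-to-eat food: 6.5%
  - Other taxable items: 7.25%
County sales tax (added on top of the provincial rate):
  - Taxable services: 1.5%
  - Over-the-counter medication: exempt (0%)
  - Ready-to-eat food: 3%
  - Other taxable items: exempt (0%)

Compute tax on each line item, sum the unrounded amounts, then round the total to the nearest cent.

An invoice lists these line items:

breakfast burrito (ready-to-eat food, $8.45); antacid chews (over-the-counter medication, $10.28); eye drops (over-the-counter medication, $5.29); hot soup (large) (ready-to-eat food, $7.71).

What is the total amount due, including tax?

Breakfast burrito $8.45: ready-to-eat food → 6.5% + 3% county = 9.5% → $0.80275
Antacid chews $10.28: over-the-counter medication → 0% + 0% county = 0% → $0.00
Eye drops $5.29: over-the-counter medication → 0% + 0% county = 0% → $0.00
Hot soup (large) $7.71: ready-to-eat food → 6.5% + 3% county = 9.5% → $0.73245
Subtotal = $31.73; unrounded tax = $1.5352 → $1.54; total due = $33.27

$33.27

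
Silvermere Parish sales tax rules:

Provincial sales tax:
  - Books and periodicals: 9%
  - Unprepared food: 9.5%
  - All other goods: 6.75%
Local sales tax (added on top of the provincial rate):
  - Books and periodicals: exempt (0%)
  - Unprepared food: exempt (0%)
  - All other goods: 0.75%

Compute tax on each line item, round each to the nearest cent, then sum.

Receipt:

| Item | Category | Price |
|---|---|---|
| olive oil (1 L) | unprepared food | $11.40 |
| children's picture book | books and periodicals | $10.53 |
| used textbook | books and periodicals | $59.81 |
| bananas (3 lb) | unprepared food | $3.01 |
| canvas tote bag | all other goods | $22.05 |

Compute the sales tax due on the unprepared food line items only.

$1.37

Olive oil (1 L) $11.40: unprepared food → 9.5% + 0% local = 9.5% → $1.08
Bananas (3 lb) $3.01: unprepared food → 9.5% + 0% local = 9.5% → $0.29
Tax on unprepared food = $1.08 + $0.29 = $1.37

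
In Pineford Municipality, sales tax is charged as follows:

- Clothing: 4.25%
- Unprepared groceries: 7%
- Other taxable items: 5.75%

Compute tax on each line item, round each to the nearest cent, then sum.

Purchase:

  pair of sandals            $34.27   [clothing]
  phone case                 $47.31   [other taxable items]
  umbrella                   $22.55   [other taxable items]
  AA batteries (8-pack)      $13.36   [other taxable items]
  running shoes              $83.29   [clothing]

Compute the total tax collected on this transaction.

$9.79

Pair of sandals $34.27: clothing → 4.25% → $1.46
Phone case $47.31: other taxable items → 5.75% → $2.72
Umbrella $22.55: other taxable items → 5.75% → $1.30
AA batteries (8-pack) $13.36: other taxable items → 5.75% → $0.77
Running shoes $83.29: clothing → 4.25% → $3.54
Total tax = $1.46 + $2.72 + $1.30 + $0.77 + $3.54 = $9.79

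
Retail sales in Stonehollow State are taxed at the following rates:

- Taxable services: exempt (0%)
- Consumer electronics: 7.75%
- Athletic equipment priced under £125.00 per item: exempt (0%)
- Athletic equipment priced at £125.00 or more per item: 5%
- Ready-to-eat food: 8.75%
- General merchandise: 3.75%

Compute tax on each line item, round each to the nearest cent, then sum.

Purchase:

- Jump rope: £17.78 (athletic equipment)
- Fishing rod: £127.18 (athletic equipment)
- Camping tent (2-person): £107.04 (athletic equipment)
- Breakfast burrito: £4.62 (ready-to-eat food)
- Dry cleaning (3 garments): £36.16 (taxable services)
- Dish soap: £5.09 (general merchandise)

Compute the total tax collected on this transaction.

Jump rope £17.78: athletic equipment, under £125.00 → 0% → £0.00
Fishing rod £127.18: athletic equipment, £125.00 or more → 5% → £6.36
Camping tent (2-person) £107.04: athletic equipment, under £125.00 → 0% → £0.00
Breakfast burrito £4.62: ready-to-eat food → 8.75% → £0.40
Dry cleaning (3 garments) £36.16: taxable services → 0% → £0.00
Dish soap £5.09: general merchandise → 3.75% → £0.19
Total tax = £6.36 + £0.40 + £0.19 = £6.95

£6.95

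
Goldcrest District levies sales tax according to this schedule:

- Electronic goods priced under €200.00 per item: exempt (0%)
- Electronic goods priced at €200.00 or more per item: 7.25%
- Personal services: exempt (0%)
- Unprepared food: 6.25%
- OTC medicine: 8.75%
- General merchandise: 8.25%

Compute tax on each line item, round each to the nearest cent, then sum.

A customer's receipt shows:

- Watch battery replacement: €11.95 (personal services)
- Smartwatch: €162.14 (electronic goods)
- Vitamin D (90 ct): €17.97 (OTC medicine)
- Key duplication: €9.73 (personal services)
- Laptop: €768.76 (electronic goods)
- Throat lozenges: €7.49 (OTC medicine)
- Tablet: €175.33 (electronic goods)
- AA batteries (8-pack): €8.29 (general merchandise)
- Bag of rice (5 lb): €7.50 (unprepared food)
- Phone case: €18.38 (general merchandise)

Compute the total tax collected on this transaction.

Watch battery replacement €11.95: personal services → 0% → €0.00
Smartwatch €162.14: electronic goods, under €200.00 → 0% → €0.00
Vitamin D (90 ct) €17.97: OTC medicine → 8.75% → €1.57
Key duplication €9.73: personal services → 0% → €0.00
Laptop €768.76: electronic goods, €200.00 or more → 7.25% → €55.74
Throat lozenges €7.49: OTC medicine → 8.75% → €0.66
Tablet €175.33: electronic goods, under €200.00 → 0% → €0.00
AA batteries (8-pack) €8.29: general merchandise → 8.25% → €0.68
Bag of rice (5 lb) €7.50: unprepared food → 6.25% → €0.47
Phone case €18.38: general merchandise → 8.25% → €1.52
Total tax = €1.57 + €55.74 + €0.66 + €0.68 + €0.47 + €1.52 = €60.64

€60.64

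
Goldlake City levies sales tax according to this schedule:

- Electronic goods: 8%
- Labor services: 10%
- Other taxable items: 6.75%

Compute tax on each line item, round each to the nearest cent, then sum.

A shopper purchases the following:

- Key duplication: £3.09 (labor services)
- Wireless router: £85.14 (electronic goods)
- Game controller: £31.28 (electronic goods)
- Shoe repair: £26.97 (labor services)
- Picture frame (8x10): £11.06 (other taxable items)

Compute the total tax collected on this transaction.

Key duplication £3.09: labor services → 10% → £0.31
Wireless router £85.14: electronic goods → 8% → £6.81
Game controller £31.28: electronic goods → 8% → £2.50
Shoe repair £26.97: labor services → 10% → £2.70
Picture frame (8x10) £11.06: other taxable items → 6.75% → £0.75
Total tax = £0.31 + £6.81 + £2.50 + £2.70 + £0.75 = £13.07

£13.07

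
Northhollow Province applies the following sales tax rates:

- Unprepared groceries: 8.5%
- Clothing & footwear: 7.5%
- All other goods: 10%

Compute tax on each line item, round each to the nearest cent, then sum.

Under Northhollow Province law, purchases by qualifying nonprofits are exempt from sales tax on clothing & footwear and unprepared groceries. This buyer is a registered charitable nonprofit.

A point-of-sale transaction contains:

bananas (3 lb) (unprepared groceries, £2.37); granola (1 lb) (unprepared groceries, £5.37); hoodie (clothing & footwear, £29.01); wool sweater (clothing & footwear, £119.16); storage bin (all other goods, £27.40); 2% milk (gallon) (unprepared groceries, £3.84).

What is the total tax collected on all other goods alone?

£2.74

Storage bin £27.40: all other goods → 10% → £2.74
Tax on all other goods = £2.74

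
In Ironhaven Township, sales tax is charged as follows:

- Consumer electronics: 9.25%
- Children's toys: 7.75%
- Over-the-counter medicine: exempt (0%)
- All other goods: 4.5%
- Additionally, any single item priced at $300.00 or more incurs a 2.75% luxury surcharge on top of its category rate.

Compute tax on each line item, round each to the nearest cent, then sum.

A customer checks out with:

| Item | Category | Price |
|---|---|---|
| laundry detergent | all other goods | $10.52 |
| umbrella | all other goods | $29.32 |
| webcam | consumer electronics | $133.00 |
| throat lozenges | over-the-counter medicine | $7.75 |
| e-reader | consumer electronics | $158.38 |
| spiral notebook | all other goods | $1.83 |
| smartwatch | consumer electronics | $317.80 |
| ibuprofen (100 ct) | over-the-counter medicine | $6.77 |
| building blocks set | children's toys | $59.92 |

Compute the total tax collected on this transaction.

$71.60

Laundry detergent $10.52: all other goods → 4.5% → $0.47
Umbrella $29.32: all other goods → 4.5% → $1.32
Webcam $133.00: consumer electronics → 9.25% → $12.30
Throat lozenges $7.75: over-the-counter medicine → 0% → $0.00
E-reader $158.38: consumer electronics → 9.25% → $14.65
Spiral notebook $1.83: all other goods → 4.5% → $0.08
Smartwatch $317.80: consumer electronics → 9.25% + 2.75% surcharge = 12% → $38.14
Ibuprofen (100 ct) $6.77: over-the-counter medicine → 0% → $0.00
Building blocks set $59.92: children's toys → 7.75% → $4.64
Total tax = $0.47 + $1.32 + $12.30 + $14.65 + $0.08 + $38.14 + $4.64 = $71.60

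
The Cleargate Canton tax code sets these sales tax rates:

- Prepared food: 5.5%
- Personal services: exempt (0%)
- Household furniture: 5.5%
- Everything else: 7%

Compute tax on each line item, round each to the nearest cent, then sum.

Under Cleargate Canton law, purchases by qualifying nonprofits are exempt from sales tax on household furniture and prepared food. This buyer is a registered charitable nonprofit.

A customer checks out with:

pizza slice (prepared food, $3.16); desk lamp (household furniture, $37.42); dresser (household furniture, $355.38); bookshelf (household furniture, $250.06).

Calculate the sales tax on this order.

$0.00

Pizza slice $3.16: prepared food, buyer-exempt → 0% → $0.00
Desk lamp $37.42: household furniture, buyer-exempt → 0% → $0.00
Dresser $355.38: household furniture, buyer-exempt → 0% → $0.00
Bookshelf $250.06: household furniture, buyer-exempt → 0% → $0.00
Total tax = $0.00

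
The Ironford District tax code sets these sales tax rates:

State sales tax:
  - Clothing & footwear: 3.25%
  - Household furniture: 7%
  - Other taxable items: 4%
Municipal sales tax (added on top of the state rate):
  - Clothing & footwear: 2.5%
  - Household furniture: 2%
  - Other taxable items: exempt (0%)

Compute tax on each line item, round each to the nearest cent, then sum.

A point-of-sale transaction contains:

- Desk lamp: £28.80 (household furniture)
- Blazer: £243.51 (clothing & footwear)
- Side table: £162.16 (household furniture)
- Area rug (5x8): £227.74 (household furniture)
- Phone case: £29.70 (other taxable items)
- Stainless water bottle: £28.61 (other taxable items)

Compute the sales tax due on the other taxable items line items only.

Phone case £29.70: other taxable items → 4% + 0% municipal = 4% → £1.19
Stainless water bottle £28.61: other taxable items → 4% + 0% municipal = 4% → £1.14
Tax on other taxable items = £1.19 + £1.14 = £2.33

£2.33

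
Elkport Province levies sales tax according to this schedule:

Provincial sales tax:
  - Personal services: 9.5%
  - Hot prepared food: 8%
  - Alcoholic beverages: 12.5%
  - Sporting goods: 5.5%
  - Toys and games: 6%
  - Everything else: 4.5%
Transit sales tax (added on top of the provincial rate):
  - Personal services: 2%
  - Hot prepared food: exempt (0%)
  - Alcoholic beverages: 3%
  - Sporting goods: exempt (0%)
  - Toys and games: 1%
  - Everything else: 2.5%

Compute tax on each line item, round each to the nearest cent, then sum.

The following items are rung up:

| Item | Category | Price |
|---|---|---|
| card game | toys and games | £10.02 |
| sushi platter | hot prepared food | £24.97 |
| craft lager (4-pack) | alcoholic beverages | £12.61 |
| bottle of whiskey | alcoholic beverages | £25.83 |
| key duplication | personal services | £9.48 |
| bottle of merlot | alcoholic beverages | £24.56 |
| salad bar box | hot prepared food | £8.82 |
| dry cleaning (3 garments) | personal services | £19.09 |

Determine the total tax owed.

Card game £10.02: toys and games → 6% + 1% transit = 7% → £0.70
Sushi platter £24.97: hot prepared food → 8% + 0% transit = 8% → £2.00
Craft lager (4-pack) £12.61: alcoholic beverages → 12.5% + 3% transit = 15.5% → £1.95
Bottle of whiskey £25.83: alcoholic beverages → 12.5% + 3% transit = 15.5% → £4.00
Key duplication £9.48: personal services → 9.5% + 2% transit = 11.5% → £1.09
Bottle of merlot £24.56: alcoholic beverages → 12.5% + 3% transit = 15.5% → £3.81
Salad bar box £8.82: hot prepared food → 8% + 0% transit = 8% → £0.71
Dry cleaning (3 garments) £19.09: personal services → 9.5% + 2% transit = 11.5% → £2.20
Total tax = £0.70 + £2.00 + £1.95 + £4.00 + £1.09 + £3.81 + £0.71 + £2.20 = £16.46

£16.46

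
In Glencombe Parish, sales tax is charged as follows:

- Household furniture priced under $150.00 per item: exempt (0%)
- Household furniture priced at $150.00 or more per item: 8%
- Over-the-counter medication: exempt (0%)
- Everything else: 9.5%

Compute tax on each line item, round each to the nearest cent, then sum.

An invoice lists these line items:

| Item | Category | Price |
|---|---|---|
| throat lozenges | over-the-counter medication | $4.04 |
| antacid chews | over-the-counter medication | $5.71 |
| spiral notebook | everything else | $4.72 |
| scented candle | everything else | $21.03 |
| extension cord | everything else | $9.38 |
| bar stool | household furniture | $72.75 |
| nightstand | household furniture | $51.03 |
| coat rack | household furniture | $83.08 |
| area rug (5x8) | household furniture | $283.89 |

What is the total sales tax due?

$26.05

Throat lozenges $4.04: over-the-counter medication → 0% → $0.00
Antacid chews $5.71: over-the-counter medication → 0% → $0.00
Spiral notebook $4.72: everything else → 9.5% → $0.45
Scented candle $21.03: everything else → 9.5% → $2.00
Extension cord $9.38: everything else → 9.5% → $0.89
Bar stool $72.75: household furniture, under $150.00 → 0% → $0.00
Nightstand $51.03: household furniture, under $150.00 → 0% → $0.00
Coat rack $83.08: household furniture, under $150.00 → 0% → $0.00
Area rug (5x8) $283.89: household furniture, $150.00 or more → 8% → $22.71
Total tax = $0.45 + $2.00 + $0.89 + $22.71 = $26.05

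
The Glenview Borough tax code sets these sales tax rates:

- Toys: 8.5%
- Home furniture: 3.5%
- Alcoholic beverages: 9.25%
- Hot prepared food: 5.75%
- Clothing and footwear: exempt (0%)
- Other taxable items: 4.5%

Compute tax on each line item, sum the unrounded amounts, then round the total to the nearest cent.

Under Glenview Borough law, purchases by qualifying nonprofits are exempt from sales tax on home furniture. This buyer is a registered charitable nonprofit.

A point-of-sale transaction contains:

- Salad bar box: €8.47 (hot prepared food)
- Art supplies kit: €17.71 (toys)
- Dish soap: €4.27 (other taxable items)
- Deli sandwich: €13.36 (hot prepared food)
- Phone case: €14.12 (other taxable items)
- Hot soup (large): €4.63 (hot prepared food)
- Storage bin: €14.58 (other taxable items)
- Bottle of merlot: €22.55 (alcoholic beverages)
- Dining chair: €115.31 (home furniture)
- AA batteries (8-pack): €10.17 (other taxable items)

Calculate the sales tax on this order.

Salad bar box €8.47: hot prepared food → 5.75% → €0.487025
Art supplies kit €17.71: toys → 8.5% → €1.50535
Dish soap €4.27: other taxable items → 4.5% → €0.19215
Deli sandwich €13.36: hot prepared food → 5.75% → €0.7682
Phone case €14.12: other taxable items → 4.5% → €0.6354
Hot soup (large) €4.63: hot prepared food → 5.75% → €0.266225
Storage bin €14.58: other taxable items → 4.5% → €0.6561
Bottle of merlot €22.55: alcoholic beverages → 9.25% → €2.085875
Dining chair €115.31: home furniture, buyer-exempt → 0% → €0.00
AA batteries (8-pack) €10.17: other taxable items → 4.5% → €0.45765
Unrounded tax sum = €7.053975 → €7.05

€7.05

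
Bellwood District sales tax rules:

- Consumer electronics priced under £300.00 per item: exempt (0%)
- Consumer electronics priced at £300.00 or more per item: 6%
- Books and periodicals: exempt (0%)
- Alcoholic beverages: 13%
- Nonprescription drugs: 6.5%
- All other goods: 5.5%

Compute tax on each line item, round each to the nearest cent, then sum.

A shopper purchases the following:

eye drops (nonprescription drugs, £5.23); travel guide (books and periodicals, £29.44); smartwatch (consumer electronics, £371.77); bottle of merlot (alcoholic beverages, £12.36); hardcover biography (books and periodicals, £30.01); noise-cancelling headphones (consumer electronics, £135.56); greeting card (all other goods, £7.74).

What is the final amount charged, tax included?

Eye drops £5.23: nonprescription drugs → 6.5% → £0.34
Travel guide £29.44: books and periodicals → 0% → £0.00
Smartwatch £371.77: consumer electronics, £300.00 or more → 6% → £22.31
Bottle of merlot £12.36: alcoholic beverages → 13% → £1.61
Hardcover biography £30.01: books and periodicals → 0% → £0.00
Noise-cancelling headphones £135.56: consumer electronics, under £300.00 → 0% → £0.00
Greeting card £7.74: all other goods → 5.5% → £0.43
Subtotal = £592.11; tax = £24.69; total due = £616.80

£616.80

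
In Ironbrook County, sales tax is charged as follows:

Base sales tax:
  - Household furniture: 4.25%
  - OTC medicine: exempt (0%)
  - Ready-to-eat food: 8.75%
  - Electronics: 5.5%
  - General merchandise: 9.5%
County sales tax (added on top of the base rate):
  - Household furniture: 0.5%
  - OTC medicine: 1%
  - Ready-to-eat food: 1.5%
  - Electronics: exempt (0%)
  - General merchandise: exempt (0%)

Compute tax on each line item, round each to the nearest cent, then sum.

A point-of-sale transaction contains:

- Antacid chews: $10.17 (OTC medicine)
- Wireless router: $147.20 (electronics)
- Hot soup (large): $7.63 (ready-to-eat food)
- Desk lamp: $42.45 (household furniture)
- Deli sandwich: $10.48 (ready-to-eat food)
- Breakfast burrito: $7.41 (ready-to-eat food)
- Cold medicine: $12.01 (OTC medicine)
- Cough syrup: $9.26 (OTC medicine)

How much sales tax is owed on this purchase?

$13.04

Antacid chews $10.17: OTC medicine → 0% + 1% county = 1% → $0.10
Wireless router $147.20: electronics → 5.5% + 0% county = 5.5% → $8.10
Hot soup (large) $7.63: ready-to-eat food → 8.75% + 1.5% county = 10.25% → $0.78
Desk lamp $42.45: household furniture → 4.25% + 0.5% county = 4.75% → $2.02
Deli sandwich $10.48: ready-to-eat food → 8.75% + 1.5% county = 10.25% → $1.07
Breakfast burrito $7.41: ready-to-eat food → 8.75% + 1.5% county = 10.25% → $0.76
Cold medicine $12.01: OTC medicine → 0% + 1% county = 1% → $0.12
Cough syrup $9.26: OTC medicine → 0% + 1% county = 1% → $0.09
Total tax = $0.10 + $8.10 + $0.78 + $2.02 + $1.07 + $0.76 + $0.12 + $0.09 = $13.04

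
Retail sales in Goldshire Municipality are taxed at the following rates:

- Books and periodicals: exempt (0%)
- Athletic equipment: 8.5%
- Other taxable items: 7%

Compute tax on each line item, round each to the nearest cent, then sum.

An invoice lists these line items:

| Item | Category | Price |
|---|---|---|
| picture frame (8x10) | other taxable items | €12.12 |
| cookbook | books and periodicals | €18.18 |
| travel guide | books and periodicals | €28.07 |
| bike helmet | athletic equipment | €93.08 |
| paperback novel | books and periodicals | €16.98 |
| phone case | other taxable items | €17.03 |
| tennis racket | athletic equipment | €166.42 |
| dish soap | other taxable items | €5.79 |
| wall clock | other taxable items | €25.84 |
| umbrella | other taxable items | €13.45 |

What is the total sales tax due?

€27.26

Picture frame (8x10) €12.12: other taxable items → 7% → €0.85
Cookbook €18.18: books and periodicals → 0% → €0.00
Travel guide €28.07: books and periodicals → 0% → €0.00
Bike helmet €93.08: athletic equipment → 8.5% → €7.91
Paperback novel €16.98: books and periodicals → 0% → €0.00
Phone case €17.03: other taxable items → 7% → €1.19
Tennis racket €166.42: athletic equipment → 8.5% → €14.15
Dish soap €5.79: other taxable items → 7% → €0.41
Wall clock €25.84: other taxable items → 7% → €1.81
Umbrella €13.45: other taxable items → 7% → €0.94
Total tax = €0.85 + €7.91 + €1.19 + €14.15 + €0.41 + €1.81 + €0.94 = €27.26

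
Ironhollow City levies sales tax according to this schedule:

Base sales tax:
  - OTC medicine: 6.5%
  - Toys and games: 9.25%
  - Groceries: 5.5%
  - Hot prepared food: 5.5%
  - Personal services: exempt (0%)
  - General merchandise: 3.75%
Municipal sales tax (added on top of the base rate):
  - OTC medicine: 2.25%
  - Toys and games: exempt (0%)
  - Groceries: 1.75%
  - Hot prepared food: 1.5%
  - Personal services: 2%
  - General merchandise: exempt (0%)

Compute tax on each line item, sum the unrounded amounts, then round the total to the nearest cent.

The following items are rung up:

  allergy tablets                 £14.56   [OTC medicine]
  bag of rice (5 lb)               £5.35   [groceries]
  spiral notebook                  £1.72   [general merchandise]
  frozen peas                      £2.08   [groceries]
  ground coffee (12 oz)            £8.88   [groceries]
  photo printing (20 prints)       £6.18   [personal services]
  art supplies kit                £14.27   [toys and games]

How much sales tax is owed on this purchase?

£3.96

Allergy tablets £14.56: OTC medicine → 6.5% + 2.25% municipal = 8.75% → £1.274
Bag of rice (5 lb) £5.35: groceries → 5.5% + 1.75% municipal = 7.25% → £0.387875
Spiral notebook £1.72: general merchandise → 3.75% + 0% municipal = 3.75% → £0.0645
Frozen peas £2.08: groceries → 5.5% + 1.75% municipal = 7.25% → £0.1508
Ground coffee (12 oz) £8.88: groceries → 5.5% + 1.75% municipal = 7.25% → £0.6438
Photo printing (20 prints) £6.18: personal services → 0% + 2% municipal = 2% → £0.1236
Art supplies kit £14.27: toys and games → 9.25% + 0% municipal = 9.25% → £1.319975
Unrounded tax sum = £3.96455 → £3.96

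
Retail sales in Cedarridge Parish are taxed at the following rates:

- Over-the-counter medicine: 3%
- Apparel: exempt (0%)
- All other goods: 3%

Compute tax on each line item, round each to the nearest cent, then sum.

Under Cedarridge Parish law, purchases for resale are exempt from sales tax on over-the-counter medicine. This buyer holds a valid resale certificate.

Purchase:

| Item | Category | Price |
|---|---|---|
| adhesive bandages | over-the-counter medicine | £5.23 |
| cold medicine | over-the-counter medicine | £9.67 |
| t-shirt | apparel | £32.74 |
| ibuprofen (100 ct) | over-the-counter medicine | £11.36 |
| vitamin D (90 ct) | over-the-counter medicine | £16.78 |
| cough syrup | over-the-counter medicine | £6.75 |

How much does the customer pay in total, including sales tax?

Adhesive bandages £5.23: over-the-counter medicine, buyer-exempt → 0% → £0.00
Cold medicine £9.67: over-the-counter medicine, buyer-exempt → 0% → £0.00
T-shirt £32.74: apparel → 0% → £0.00
Ibuprofen (100 ct) £11.36: over-the-counter medicine, buyer-exempt → 0% → £0.00
Vitamin D (90 ct) £16.78: over-the-counter medicine, buyer-exempt → 0% → £0.00
Cough syrup £6.75: over-the-counter medicine, buyer-exempt → 0% → £0.00
Subtotal = £82.53; tax = £0.00; total due = £82.53

£82.53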